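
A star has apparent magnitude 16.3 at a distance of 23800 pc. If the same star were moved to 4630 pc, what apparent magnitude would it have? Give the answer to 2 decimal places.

Flux ∝ 1/d², so Δm = 5 log₁₀(d₂/d₁) = 5 log₁₀(4630/23800) = -3.555
m₂ = m₁ + Δm = 16.3 + (-3.555) = 12.745

m ≈ 12.75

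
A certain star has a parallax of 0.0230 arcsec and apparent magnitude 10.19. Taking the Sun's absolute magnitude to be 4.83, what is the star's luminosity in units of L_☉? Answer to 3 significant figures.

d = 1/p = 1/0.0230″ = 43.48 pc
M = m − 5 log₁₀ d + 5 = 10.19 − 5·1.6383 + 5 = 6.999
M − M_☉ = 6.999 − 4.83 = 2.169
L/L_☉ = 10^(−0.4 × 2.169) = 0.1357

L/L_☉ ≈ 0.136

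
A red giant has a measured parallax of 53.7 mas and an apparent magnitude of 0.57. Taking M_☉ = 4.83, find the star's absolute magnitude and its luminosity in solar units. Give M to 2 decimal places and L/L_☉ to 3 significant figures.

M ≈ -0.78; L/L_☉ ≈ 175

d = 1/p = 1000/53.7 mas = 18.62 pc
M = m − 5 log₁₀ d + 5 = 0.57 − 5·1.2700 + 5 = -0.780
M − M_☉ = -0.780 − 4.83 = -5.610
L/L_☉ = 10^(−0.4 × -5.610) = 175.4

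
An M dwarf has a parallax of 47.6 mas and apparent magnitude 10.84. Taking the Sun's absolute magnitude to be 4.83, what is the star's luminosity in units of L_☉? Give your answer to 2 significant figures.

L/L_☉ ≈ 0.017

d = 1/p = 1000/47.6 mas = 21.01 pc
M = m − 5 log₁₀ d + 5 = 10.84 − 5·1.3224 + 5 = 9.228
M − M_☉ = 9.228 − 4.83 = 4.398
L/L_☉ = 10^(−0.4 × 4.398) = 0.01741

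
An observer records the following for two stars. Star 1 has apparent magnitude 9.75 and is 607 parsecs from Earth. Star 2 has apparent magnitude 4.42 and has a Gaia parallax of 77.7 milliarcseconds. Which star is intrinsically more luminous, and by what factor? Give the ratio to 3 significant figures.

Star 1: M = m − 5 log₁₀ d + 5 = 9.75 − 5·2.7832 + 5 = 0.834
Star 2: p = 77.7 mas = 0.0777″ → d = 1/p = 12.87 pc
Star 2: M = m − 5 log₁₀ d + 5 = 4.42 − 5·1.1096 + 5 = 3.872
ΔM = M_1 − M_2 = 0.834 − (3.872) = -3.038; smaller M is more luminous → Star 1.
L ratio = 10^(0.4 |ΔM|) = 10^1.215 = 16.41

Star 1 is more luminous, by a factor of 16.4.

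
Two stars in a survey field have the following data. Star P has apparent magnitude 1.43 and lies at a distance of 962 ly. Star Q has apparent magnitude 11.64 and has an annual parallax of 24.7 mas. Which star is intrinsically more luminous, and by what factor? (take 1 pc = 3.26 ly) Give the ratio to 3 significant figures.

Star P: d = 962 ly / 3.26 = 295.1 pc
Star P: M = m − 5 log₁₀ d + 5 = 1.43 − 5·2.4700 + 5 = -5.920
Star Q: p = 24.7 mas = 0.0247″ → d = 1/p = 40.49 pc
Star Q: M = m − 5 log₁₀ d + 5 = 11.64 − 5·1.6073 + 5 = 8.603
ΔM = M_P − M_Q = -5.920 − (8.603) = -14.523; smaller M is more luminous → Star P.
L ratio = 10^(0.4 |ΔM|) = 10^5.809 = 644600

Star P is more luminous, by a factor of 645000.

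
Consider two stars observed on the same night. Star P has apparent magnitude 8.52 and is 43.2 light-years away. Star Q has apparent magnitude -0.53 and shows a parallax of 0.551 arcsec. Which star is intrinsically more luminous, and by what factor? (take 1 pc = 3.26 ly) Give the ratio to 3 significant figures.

Star P: d = 43.2 ly / 3.26 = 13.25 pc
Star P: M = m − 5 log₁₀ d + 5 = 8.52 − 5·1.1223 + 5 = 7.909
Star Q: d = 1/p = 1/0.551″ = 1.815 pc
Star Q: M = m − 5 log₁₀ d + 5 = -0.53 − 5·0.2588 + 5 = 3.176
ΔM = M_P − M_Q = 7.909 − (3.176) = 4.733; smaller M is more luminous → Star Q.
L ratio = 10^(0.4 |ΔM|) = 10^1.893 = 78.19

Star Q is more luminous, by a factor of 78.2.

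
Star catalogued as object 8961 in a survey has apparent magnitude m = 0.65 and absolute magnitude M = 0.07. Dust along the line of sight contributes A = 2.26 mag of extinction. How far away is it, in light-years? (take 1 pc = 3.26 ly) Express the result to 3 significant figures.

d ≈ 15.0 ly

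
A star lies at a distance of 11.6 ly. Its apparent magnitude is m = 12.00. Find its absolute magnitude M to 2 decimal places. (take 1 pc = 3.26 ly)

d = 11.6 ly / 3.26 = 3.558 pc
5 log₁₀(d/10 pc) = 5 log₁₀(3.558) − 5 = -2.244
M = m − 5 log₁₀(d/10) = 12.00 + 2.244 = 14.244

M ≈ 14.24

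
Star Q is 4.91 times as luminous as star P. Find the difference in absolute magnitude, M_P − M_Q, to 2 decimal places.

Pogson: ΔM = −2.5 log₁₀(ratio) = −2.5 log₁₀(4.91) = −2.5 × 0.6911 = -1.728
Star Q is brighter so has the smaller magnitude: M_P − M_Q is positive.

M_P − M_Q ≈ 1.73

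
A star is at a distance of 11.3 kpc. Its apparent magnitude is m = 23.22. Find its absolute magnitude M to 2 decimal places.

M ≈ 7.95

d = 11.3 kpc = 11300 pc
5 log₁₀(d/10 pc) = 5 log₁₀(11300) − 5 = 15.265
M = m − 5 log₁₀(d/10) = 23.22 − 15.265 = 7.955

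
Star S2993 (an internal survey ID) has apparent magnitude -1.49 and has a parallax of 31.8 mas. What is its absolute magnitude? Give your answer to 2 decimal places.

M ≈ -3.98

p = 31.8 mas = 0.0318″ → d = 1/p = 31.45 pc
5 log₁₀(d/10 pc) = 5 log₁₀(31.45) − 5 = 2.488
M = m − 5 log₁₀(d/10) = -1.49 − 2.488 = -3.978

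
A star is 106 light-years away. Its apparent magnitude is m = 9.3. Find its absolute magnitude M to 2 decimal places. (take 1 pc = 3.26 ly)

d = 106 ly / 3.26 = 32.52 pc
5 log₁₀(d/10 pc) = 5 log₁₀(32.52) − 5 = 2.560
M = m − 5 log₁₀(d/10) = 9.3 − 2.560 = 6.740

M ≈ 6.74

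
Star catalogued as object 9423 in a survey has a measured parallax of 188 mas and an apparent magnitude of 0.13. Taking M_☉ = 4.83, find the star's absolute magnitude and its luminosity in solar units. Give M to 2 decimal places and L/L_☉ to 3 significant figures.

d = 1/p = 1000/188 mas = 5.319 pc
M = m − 5 log₁₀ d + 5 = 0.13 − 5·0.7258 + 5 = 1.501
M − M_☉ = 1.501 − 4.83 = -3.329
L/L_☉ = 10^(−0.4 × -3.329) = 21.46

M ≈ 1.50; L/L_☉ ≈ 21.5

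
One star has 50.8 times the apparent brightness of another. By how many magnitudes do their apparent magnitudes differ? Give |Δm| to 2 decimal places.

|Δm| ≈ 4.26

Pogson: Δm = −2.5 log₁₀(ratio) = −2.5 log₁₀(50.8) = −2.5 × 1.7059 = -4.265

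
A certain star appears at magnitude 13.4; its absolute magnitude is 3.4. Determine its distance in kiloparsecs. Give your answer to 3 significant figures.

μ = m − M = 10.000
m − M = 5 log₁₀ d − 5
log₁₀ d = (m − M)/5 + 1 = 3.0000
d = 10^3.0000 = 1000 pc
= 1.000 kpc

d ≈ 1.00 kpc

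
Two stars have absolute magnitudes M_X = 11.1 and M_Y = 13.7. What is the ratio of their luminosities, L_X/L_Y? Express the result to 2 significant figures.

ΔM = M_X − M_Y = -2.6
L_X/L_Y = 10^(−0.4 ΔM) = 10^1.040 = 10.96

L_X/L_Y ≈ 11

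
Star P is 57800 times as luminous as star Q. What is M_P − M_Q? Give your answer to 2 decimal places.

M_P − M_Q ≈ -11.90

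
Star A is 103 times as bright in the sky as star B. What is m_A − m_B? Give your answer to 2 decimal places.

Pogson: Δm = −2.5 log₁₀(ratio) = −2.5 log₁₀(103) = −2.5 × 2.0128 = -5.032
Star A is brighter, so it has the smaller magnitude: the difference is negative.

m_A − m_B ≈ -5.03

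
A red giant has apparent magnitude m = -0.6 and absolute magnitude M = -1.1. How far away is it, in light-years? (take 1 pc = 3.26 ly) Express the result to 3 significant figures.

d ≈ 41.0 ly

μ = m − M = 0.500
m − M = 5 log₁₀ d − 5
log₁₀ d = (m − M)/5 + 1 = 1.1000
d = 10^1.1000 = 12.59 pc
= 41.04 ly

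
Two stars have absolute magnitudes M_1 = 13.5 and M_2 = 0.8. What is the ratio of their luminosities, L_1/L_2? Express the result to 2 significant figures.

L_1/L_2 ≈ 8.3×10^-6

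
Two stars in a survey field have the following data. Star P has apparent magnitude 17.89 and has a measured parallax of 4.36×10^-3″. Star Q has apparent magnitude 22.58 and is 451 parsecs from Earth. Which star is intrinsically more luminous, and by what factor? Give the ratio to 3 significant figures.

Star P is more luminous, by a factor of 19.4.

Star P: d = 1/p = 1/4.36×10^-3″ = 229.4 pc
Star P: M = m − 5 log₁₀ d + 5 = 17.89 − 5·2.3605 + 5 = 11.087
Star Q: M = m − 5 log₁₀ d + 5 = 22.58 − 5·2.6542 + 5 = 14.309
ΔM = M_P − M_Q = 11.087 − (14.309) = -3.222; smaller M is more luminous → Star P.
L ratio = 10^(0.4 |ΔM|) = 10^1.289 = 19.44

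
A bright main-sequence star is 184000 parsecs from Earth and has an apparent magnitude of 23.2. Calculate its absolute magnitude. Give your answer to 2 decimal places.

5 log₁₀(d/10 pc) = 5 log₁₀(184000) − 5 = 21.324
M = m − 5 log₁₀(d/10) = 23.2 − 21.324 = 1.876

M ≈ 1.88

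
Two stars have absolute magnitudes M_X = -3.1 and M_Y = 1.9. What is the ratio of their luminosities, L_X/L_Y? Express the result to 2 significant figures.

ΔM = M_X − M_Y = -5.0
L_X/L_Y = 10^(−0.4 ΔM) = 10^2.000 = 100.0

L_X/L_Y ≈ 100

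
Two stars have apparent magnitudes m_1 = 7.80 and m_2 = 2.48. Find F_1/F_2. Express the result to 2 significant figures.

F_1/F_2 ≈ 7.4×10^-3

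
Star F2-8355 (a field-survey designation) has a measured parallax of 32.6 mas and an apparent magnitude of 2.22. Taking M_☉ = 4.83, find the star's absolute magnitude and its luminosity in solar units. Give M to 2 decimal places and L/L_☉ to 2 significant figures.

M ≈ -0.21; L/L_☉ ≈ 100

d = 1/p = 1000/32.6 mas = 30.67 pc
M = m − 5 log₁₀ d + 5 = 2.22 − 5·1.4868 + 5 = -0.214
M − M_☉ = -0.214 − 4.83 = -5.044
L/L_☉ = 10^(−0.4 × -5.044) = 104.1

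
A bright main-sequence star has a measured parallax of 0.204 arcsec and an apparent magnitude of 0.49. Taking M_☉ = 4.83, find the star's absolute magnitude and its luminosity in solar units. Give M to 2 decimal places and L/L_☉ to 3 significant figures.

M ≈ 2.04; L/L_☉ ≈ 13.1

d = 1/p = 1/0.204″ = 4.902 pc
M = m − 5 log₁₀ d + 5 = 0.49 − 5·0.6904 + 5 = 2.038
M − M_☉ = 2.038 − 4.83 = -2.792
L/L_☉ = 10^(−0.4 × -2.792) = 13.08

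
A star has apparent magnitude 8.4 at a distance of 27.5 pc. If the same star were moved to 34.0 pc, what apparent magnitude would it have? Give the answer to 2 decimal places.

m ≈ 8.86

Flux ∝ 1/d², so Δm = 5 log₁₀(d₂/d₁) = 5 log₁₀(34.0/27.5) = 0.461
m₂ = m₁ + Δm = 8.4 + (0.461) = 8.861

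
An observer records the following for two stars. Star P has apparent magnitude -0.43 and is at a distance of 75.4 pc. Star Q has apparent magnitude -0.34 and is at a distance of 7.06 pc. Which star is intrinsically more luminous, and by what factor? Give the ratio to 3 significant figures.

Star P is more luminous, by a factor of 124.

Star P: M = m − 5 log₁₀ d + 5 = -0.43 − 5·1.8774 + 5 = -4.817
Star Q: M = m − 5 log₁₀ d + 5 = -0.34 − 5·0.8488 + 5 = 0.416
ΔM = M_P − M_Q = -4.817 − (0.416) = -5.233; smaller M is more luminous → Star P.
L ratio = 10^(0.4 |ΔM|) = 10^2.093 = 123.9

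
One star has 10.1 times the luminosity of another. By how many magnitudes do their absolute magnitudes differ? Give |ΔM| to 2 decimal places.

|ΔM| ≈ 2.51

Pogson: ΔM = −2.5 log₁₀(ratio) = −2.5 log₁₀(10.1) = −2.5 × 1.0043 = -2.511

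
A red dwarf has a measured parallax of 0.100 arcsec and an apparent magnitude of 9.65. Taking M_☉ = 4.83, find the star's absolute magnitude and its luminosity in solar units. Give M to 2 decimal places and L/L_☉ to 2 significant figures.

d = 1/p = 1/0.100″ = 10.00 pc
M = m − 5 log₁₀ d + 5 = 9.65 − 5·1.0000 + 5 = 9.650
M − M_☉ = 9.650 − 4.83 = 4.820
L/L_☉ = 10^(−0.4 × 4.820) = 0.01180

M ≈ 9.65; L/L_☉ ≈ 0.012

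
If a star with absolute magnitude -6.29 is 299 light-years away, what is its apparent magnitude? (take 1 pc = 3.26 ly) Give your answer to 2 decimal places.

m ≈ -1.48

d = 299 ly / 3.26 = 91.72 pc
m = M + 5 log₁₀ d − 5 = -6.29 + 5·1.9625 − 5 = -1.478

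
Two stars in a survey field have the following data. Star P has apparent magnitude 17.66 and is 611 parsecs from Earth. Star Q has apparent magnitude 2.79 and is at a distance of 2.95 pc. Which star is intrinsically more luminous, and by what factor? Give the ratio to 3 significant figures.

Star P: M = m − 5 log₁₀ d + 5 = 17.66 − 5·2.7860 + 5 = 8.730
Star Q: M = m − 5 log₁₀ d + 5 = 2.79 − 5·0.4698 + 5 = 5.441
ΔM = M_P − M_Q = 8.730 − (5.441) = 3.289; smaller M is more luminous → Star Q.
L ratio = 10^(0.4 |ΔM|) = 10^1.316 = 20.68

Star Q is more luminous, by a factor of 20.7.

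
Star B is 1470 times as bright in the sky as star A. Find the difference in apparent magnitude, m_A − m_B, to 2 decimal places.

m_A − m_B ≈ 7.92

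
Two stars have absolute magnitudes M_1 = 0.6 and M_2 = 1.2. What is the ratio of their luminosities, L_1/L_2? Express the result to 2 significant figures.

L_1/L_2 ≈ 1.7

ΔM = M_1 − M_2 = -0.6
L_1/L_2 = 10^(−0.4 ΔM) = 10^0.240 = 1.738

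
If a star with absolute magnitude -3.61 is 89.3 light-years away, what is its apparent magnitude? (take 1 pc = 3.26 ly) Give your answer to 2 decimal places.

d = 89.3 ly / 3.26 = 27.39 pc
m = M + 5 log₁₀ d − 5 = -3.61 + 5·1.4376 − 5 = -1.422

m ≈ -1.42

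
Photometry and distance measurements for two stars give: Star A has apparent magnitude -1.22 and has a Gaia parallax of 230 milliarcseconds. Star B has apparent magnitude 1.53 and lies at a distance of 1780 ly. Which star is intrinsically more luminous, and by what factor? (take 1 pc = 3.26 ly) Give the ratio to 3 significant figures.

Star B is more luminous, by a factor of 1250.

Star A: p = 230 mas = 0.230″ → d = 1/p = 4.348 pc
Star A: M = m − 5 log₁₀ d + 5 = -1.22 − 5·0.6383 + 5 = 0.589
Star B: d = 1780 ly / 3.26 = 546.0 pc
Star B: M = m − 5 log₁₀ d + 5 = 1.53 − 5·2.7372 + 5 = -7.156
ΔM = M_A − M_B = 0.589 − (-7.156) = 7.745; smaller M is more luminous → Star B.
L ratio = 10^(0.4 |ΔM|) = 10^3.098 = 1253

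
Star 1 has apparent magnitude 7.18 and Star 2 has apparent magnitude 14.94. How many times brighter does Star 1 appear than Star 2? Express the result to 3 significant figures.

Magnitude difference = -7.76
Flux ratio = 10^(−0.4 Δm) = 10^(−0.4 × -7.76) = 10^3.104 = 1271

1270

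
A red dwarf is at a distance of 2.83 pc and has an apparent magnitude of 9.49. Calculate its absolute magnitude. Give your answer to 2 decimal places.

M ≈ 12.23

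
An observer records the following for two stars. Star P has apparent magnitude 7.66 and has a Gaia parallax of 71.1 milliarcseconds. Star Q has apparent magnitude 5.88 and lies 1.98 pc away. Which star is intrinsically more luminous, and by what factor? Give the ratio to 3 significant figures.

Star P is more luminous, by a factor of 9.79.

Star P: p = 71.1 mas = 0.0711″ → d = 1/p = 14.06 pc
Star P: M = m − 5 log₁₀ d + 5 = 7.66 − 5·1.1481 + 5 = 6.919
Star Q: M = m − 5 log₁₀ d + 5 = 5.88 − 5·0.2967 + 5 = 9.397
ΔM = M_P − M_Q = 6.919 − (9.397) = -2.477; smaller M is more luminous → Star P.
L ratio = 10^(0.4 |ΔM|) = 10^0.991 = 9.793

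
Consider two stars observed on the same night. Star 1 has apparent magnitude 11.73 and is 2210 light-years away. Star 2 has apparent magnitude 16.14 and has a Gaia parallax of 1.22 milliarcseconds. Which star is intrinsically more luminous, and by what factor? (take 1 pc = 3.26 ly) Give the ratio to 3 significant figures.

Star 1 is more luminous, by a factor of 39.7.

Star 1: d = 2210 ly / 3.26 = 677.9 pc
Star 1: M = m − 5 log₁₀ d + 5 = 11.73 − 5·2.8312 + 5 = 2.574
Star 2: p = 1.22 mas = 1.22×10^-3″ → d = 1/p = 819.7 pc
Star 2: M = m − 5 log₁₀ d + 5 = 16.14 − 5·2.9136 + 5 = 6.572
ΔM = M_1 − M_2 = 2.574 − (6.572) = -3.998; smaller M is more luminous → Star 1.
L ratio = 10^(0.4 |ΔM|) = 10^1.599 = 39.73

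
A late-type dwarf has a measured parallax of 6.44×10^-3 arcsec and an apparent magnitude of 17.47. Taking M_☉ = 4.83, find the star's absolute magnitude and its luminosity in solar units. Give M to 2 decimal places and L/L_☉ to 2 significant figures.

M ≈ 11.51; L/L_☉ ≈ 2.1×10^-3

d = 1/p = 1/6.44×10^-3″ = 155.3 pc
M = m − 5 log₁₀ d + 5 = 17.47 − 5·2.1911 + 5 = 11.514
M − M_☉ = 11.514 − 4.83 = 6.684
L/L_☉ = 10^(−0.4 × 6.684) = 2.119×10^-3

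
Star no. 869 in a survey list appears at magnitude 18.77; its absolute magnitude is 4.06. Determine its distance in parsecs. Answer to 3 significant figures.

d ≈ 8750 pc

μ = m − M = 14.710
m − M = 5 log₁₀ d − 5
log₁₀ d = (m − M)/5 + 1 = 3.9420
d = 10^3.9420 = 8750 pc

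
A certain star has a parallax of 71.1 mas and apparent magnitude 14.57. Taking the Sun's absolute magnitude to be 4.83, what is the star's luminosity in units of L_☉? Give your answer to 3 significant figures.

d = 1/p = 1000/71.1 mas = 14.06 pc
M = m − 5 log₁₀ d + 5 = 14.57 − 5·1.1481 + 5 = 13.829
M − M_☉ = 13.829 − 4.83 = 8.999
L/L_☉ = 10^(−0.4 × 8.999) = 2.513×10^-4

L/L_☉ ≈ 2.51×10^-4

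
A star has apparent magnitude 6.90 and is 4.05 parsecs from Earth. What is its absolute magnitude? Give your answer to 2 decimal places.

M ≈ 8.86

5 log₁₀(d/10 pc) = 5 log₁₀(4.050) − 5 = -1.963
M = m − 5 log₁₀(d/10) = 6.90 + 1.963 = 8.863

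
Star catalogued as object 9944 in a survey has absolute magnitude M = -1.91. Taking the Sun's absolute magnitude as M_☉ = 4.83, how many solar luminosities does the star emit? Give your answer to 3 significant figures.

L/L_☉ ≈ 497

M − M_☉ = -1.91 − 4.83 = -6.740
L/L_☉ = 10^(−0.4 (M − M_☉)) = 10^2.696 = 496.6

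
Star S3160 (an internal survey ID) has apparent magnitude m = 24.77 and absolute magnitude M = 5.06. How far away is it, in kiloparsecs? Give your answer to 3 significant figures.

d ≈ 87.5 kpc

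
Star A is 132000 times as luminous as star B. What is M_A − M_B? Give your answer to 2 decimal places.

M_A − M_B ≈ -12.80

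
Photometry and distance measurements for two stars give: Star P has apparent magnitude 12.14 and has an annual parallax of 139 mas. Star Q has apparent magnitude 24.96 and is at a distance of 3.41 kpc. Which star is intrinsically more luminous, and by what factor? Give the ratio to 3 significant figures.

Star P: p = 139 mas = 0.139″ → d = 1/p = 7.194 pc
Star P: M = m − 5 log₁₀ d + 5 = 12.14 − 5·0.8570 + 5 = 12.855
Star Q: d = 3.41 kpc = 3410 pc
Star Q: M = m − 5 log₁₀ d + 5 = 24.96 − 5·3.5328 + 5 = 12.296
ΔM = M_P − M_Q = 12.855 − (12.296) = 0.559; smaller M is more luminous → Star Q.
L ratio = 10^(0.4 |ΔM|) = 10^0.224 = 1.673

Star Q is more luminous, by a factor of 1.67.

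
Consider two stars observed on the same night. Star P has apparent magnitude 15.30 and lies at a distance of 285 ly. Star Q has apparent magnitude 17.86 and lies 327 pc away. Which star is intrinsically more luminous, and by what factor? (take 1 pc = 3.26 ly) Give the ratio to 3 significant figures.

Star Q is more luminous, by a factor of 1.32.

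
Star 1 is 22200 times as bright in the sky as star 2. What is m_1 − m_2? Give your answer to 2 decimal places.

m_1 − m_2 ≈ -10.87

Pogson: Δm = −2.5 log₁₀(ratio) = −2.5 log₁₀(22200) = −2.5 × 4.3464 = -10.866
Star 1 is brighter, so it has the smaller magnitude: the difference is negative.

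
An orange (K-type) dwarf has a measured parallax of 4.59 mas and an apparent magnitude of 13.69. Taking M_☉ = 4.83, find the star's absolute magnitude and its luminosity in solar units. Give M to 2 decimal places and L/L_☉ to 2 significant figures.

M ≈ 7.00; L/L_☉ ≈ 0.14

d = 1/p = 1000/4.59 mas = 217.9 pc
M = m − 5 log₁₀ d + 5 = 13.69 − 5·2.3382 + 5 = 6.999
M − M_☉ = 6.999 − 4.83 = 2.169
L/L_☉ = 10^(−0.4 × 2.169) = 0.1356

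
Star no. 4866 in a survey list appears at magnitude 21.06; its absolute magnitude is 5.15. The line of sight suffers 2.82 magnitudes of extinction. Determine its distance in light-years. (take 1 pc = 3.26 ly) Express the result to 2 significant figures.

d ≈ 14000 ly

m − M = 5 log₁₀(d/10 pc) + A  ⇒  21.06 − (5.15) − 2.82 = 5 log₁₀(d/10)
13.090 = 5 log₁₀(d/10)
log₁₀ d = (m − M − A)/5 + 1 = 3.6180
d = 10^3.6180 = 4150 pc
= 13530 ly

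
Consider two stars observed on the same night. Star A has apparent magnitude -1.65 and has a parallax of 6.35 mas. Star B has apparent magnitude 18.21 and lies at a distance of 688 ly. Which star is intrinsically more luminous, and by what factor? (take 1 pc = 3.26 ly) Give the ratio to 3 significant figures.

Star A is more luminous, by a factor of 4.89×10^7.

Star A: p = 6.35 mas = 6.35×10^-3″ → d = 1/p = 157.5 pc
Star A: M = m − 5 log₁₀ d + 5 = -1.65 − 5·2.1972 + 5 = -7.636
Star B: d = 688 ly / 3.26 = 211.0 pc
Star B: M = m − 5 log₁₀ d + 5 = 18.21 − 5·2.3244 + 5 = 11.588
ΔM = M_A − M_B = -7.636 − (11.588) = -19.224; smaller M is more luminous → Star A.
L ratio = 10^(0.4 |ΔM|) = 10^7.690 = 4.895×10^7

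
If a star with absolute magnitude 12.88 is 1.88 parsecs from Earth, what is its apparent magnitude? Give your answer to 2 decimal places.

m ≈ 9.25

m = M + 5 log₁₀ d − 5 = 12.88 + 5·0.2742 − 5 = 9.251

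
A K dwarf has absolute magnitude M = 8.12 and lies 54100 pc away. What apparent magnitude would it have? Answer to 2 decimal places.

m ≈ 26.79

m = M + 5 log₁₀ d − 5 = 8.12 + 5·4.7332 − 5 = 26.786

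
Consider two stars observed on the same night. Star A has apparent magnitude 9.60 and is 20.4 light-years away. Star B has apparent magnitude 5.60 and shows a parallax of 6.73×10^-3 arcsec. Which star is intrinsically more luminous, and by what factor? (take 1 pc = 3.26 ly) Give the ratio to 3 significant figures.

Star A: d = 20.4 ly / 3.26 = 6.258 pc
Star A: M = m − 5 log₁₀ d + 5 = 9.60 − 5·0.7964 + 5 = 10.618
Star B: d = 1/p = 1/6.73×10^-3″ = 148.6 pc
Star B: M = m − 5 log₁₀ d + 5 = 5.60 − 5·2.1720 + 5 = -0.260
ΔM = M_A − M_B = 10.618 − (-0.260) = 10.878; smaller M is more luminous → Star B.
L ratio = 10^(0.4 |ΔM|) = 10^4.351 = 22450

Star B is more luminous, by a factor of 22400.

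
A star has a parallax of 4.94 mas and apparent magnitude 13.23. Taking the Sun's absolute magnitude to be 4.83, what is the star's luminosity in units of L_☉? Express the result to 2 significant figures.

d = 1/p = 1000/4.94 mas = 202.4 pc
M = m − 5 log₁₀ d + 5 = 13.23 − 5·2.3063 + 5 = 6.699
M − M_☉ = 6.699 − 4.83 = 1.869
L/L_☉ = 10^(−0.4 × 1.869) = 0.1789

L/L_☉ ≈ 0.18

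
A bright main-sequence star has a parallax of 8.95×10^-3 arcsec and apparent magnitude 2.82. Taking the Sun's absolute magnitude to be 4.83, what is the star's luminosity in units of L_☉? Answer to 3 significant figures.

d = 1/p = 1/8.95×10^-3″ = 111.7 pc
M = m − 5 log₁₀ d + 5 = 2.82 − 5·2.0482 + 5 = -2.421
M − M_☉ = -2.421 − 4.83 = -7.251
L/L_☉ = 10^(−0.4 × -7.251) = 795.0

L/L_☉ ≈ 795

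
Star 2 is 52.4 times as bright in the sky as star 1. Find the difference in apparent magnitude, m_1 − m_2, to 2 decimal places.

m_1 − m_2 ≈ 4.30

Pogson: Δm = −2.5 log₁₀(ratio) = −2.5 log₁₀(52.4) = −2.5 × 1.7193 = -4.298
Star 2 is brighter so has the smaller magnitude: m_1 − m_2 is positive.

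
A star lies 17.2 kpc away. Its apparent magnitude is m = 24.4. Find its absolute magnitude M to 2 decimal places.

d = 17.2 kpc = 17200 pc
5 log₁₀(d/10 pc) = 5 log₁₀(17200) − 5 = 16.178
M = m − 5 log₁₀(d/10) = 24.4 − 16.178 = 8.222

M ≈ 8.22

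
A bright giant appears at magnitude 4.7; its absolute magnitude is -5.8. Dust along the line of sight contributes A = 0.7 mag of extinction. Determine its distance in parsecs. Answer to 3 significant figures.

d ≈ 912 pc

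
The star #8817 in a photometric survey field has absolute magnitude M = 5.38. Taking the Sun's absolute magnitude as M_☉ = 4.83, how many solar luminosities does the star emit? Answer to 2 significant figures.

M − M_☉ = 5.38 − 4.83 = 0.550
L/L_☉ = 10^(−0.4 (M − M_☉)) = 10^-0.220 = 0.6026

L/L_☉ ≈ 0.60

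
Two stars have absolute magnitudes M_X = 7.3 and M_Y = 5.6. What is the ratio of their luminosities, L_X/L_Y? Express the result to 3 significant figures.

L_X/L_Y ≈ 0.209

ΔM = M_X − M_Y = 1.7
L_X/L_Y = 10^(−0.4 ΔM) = 10^-0.680 = 0.2089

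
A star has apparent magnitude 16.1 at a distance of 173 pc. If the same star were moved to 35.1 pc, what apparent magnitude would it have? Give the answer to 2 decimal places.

m ≈ 12.64

Flux ∝ 1/d², so Δm = 5 log₁₀(d₂/d₁) = 5 log₁₀(35.1/173) = -3.464
m₂ = m₁ + Δm = 16.1 + (-3.464) = 12.636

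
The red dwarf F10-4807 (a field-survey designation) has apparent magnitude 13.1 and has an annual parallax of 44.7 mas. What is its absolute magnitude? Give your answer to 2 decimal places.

M ≈ 11.35

p = 44.7 mas = 0.0447″ → d = 1/p = 22.37 pc
5 log₁₀(d/10 pc) = 5 log₁₀(22.37) − 5 = 1.748
M = m − 5 log₁₀(d/10) = 13.1 − 1.748 = 11.352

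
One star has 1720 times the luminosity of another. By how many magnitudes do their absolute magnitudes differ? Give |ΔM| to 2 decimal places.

Pogson: ΔM = −2.5 log₁₀(ratio) = −2.5 log₁₀(1720) = −2.5 × 3.2355 = -8.089

|ΔM| ≈ 8.09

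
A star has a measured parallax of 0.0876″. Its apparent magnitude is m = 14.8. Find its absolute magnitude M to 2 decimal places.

d = 1/p = 1/0.0876″ = 11.42 pc
5 log₁₀(d/10 pc) = 5 log₁₀(11.42) − 5 = 0.287
M = m − 5 log₁₀(d/10) = 14.8 − 0.287 = 14.513

M ≈ 14.51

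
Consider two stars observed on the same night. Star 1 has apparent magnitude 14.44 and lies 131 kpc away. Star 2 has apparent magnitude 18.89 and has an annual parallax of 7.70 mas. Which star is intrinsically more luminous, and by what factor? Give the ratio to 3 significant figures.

Star 1 is more luminous, by a factor of 6.13×10^7.

Star 1: d = 131 kpc = 131000 pc
Star 1: M = m − 5 log₁₀ d + 5 = 14.44 − 5·5.1173 + 5 = -6.146
Star 2: p = 7.70 mas = 7.70×10^-3″ → d = 1/p = 129.9 pc
Star 2: M = m − 5 log₁₀ d + 5 = 18.89 − 5·2.1135 + 5 = 13.322
ΔM = M_1 − M_2 = -6.146 − (13.322) = -19.469; smaller M is more luminous → Star 1.
L ratio = 10^(0.4 |ΔM|) = 10^7.788 = 6.131×10^7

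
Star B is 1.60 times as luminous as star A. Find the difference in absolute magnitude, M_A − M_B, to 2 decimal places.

M_A − M_B ≈ 0.51

Pogson: ΔM = −2.5 log₁₀(ratio) = −2.5 log₁₀(1.60) = −2.5 × 0.2041 = -0.510
Star B is brighter so has the smaller magnitude: M_A − M_B is positive.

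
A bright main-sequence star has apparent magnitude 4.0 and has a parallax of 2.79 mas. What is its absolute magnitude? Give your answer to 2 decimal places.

p = 2.79 mas = 2.79×10^-3″ → d = 1/p = 358.4 pc
5 log₁₀(d/10 pc) = 5 log₁₀(358.4) − 5 = 7.772
M = m − 5 log₁₀(d/10) = 4.0 − 7.772 = -3.772

M ≈ -3.77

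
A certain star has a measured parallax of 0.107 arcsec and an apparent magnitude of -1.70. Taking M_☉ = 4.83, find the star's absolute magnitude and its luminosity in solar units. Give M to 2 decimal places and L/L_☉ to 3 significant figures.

M ≈ -1.55; L/L_☉ ≈ 357

d = 1/p = 1/0.107″ = 9.346 pc
M = m − 5 log₁₀ d + 5 = -1.70 − 5·0.9706 + 5 = -1.553
M − M_☉ = -1.553 − 4.83 = -6.383
L/L_☉ = 10^(−0.4 × -6.383) = 357.5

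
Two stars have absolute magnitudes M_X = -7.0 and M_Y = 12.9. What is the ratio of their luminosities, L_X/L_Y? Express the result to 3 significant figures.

L_X/L_Y ≈ 9.12×10^7

ΔM = M_X − M_Y = -19.9
L_X/L_Y = 10^(−0.4 ΔM) = 10^7.960 = 9.120×10^7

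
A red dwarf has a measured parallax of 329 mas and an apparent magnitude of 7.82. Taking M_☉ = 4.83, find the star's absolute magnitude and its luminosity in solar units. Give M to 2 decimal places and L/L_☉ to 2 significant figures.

d = 1/p = 1000/329 mas = 3.040 pc
M = m − 5 log₁₀ d + 5 = 7.82 − 5·0.4828 + 5 = 10.406
M − M_☉ = 10.406 − 4.83 = 5.576
L/L_☉ = 10^(−0.4 × 5.576) = 5.883×10^-3

M ≈ 10.41; L/L_☉ ≈ 5.9×10^-3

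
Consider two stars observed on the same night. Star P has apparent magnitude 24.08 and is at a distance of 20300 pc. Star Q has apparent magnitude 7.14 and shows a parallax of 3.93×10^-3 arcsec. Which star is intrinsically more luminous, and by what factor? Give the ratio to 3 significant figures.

Star Q is more luminous, by a factor of 938.

Star P: M = m − 5 log₁₀ d + 5 = 24.08 − 5·4.3075 + 5 = 7.543
Star Q: d = 1/p = 1/3.93×10^-3″ = 254.5 pc
Star Q: M = m − 5 log₁₀ d + 5 = 7.14 − 5·2.4056 + 5 = 0.112
ΔM = M_P − M_Q = 7.543 − (0.112) = 7.431; smaller M is more luminous → Star Q.
L ratio = 10^(0.4 |ΔM|) = 10^2.972 = 938.0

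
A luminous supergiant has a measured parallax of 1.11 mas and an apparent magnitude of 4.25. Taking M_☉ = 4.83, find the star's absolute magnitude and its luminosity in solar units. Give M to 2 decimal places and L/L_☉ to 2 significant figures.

d = 1/p = 1000/1.11 mas = 900.9 pc
M = m − 5 log₁₀ d + 5 = 4.25 − 5·2.9547 + 5 = -5.523
M − M_☉ = -5.523 − 4.83 = -10.353
L/L_☉ = 10^(−0.4 × -10.353) = 13850

M ≈ -5.52; L/L_☉ ≈ 14000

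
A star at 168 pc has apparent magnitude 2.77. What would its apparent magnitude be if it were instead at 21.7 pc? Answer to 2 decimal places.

m ≈ -1.67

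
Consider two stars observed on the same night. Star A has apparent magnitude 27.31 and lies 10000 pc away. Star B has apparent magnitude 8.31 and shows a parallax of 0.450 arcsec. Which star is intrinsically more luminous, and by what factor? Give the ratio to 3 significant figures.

Star A: M = m − 5 log₁₀ d + 5 = 27.31 − 5·4.0000 + 5 = 12.310
Star B: d = 1/p = 1/0.450″ = 2.222 pc
Star B: M = m − 5 log₁₀ d + 5 = 8.31 − 5·0.3468 + 5 = 11.576
ΔM = M_A − M_B = 12.310 − (11.576) = 0.734; smaller M is more luminous → Star B.
L ratio = 10^(0.4 |ΔM|) = 10^0.294 = 1.966

Star B is more luminous, by a factor of 1.97.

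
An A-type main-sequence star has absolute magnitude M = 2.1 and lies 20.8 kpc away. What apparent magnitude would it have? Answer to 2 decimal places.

m ≈ 18.69

d = 20.8 kpc = 20800 pc
m = M + 5 log₁₀ d − 5 = 2.1 + 5·4.3181 − 5 = 18.690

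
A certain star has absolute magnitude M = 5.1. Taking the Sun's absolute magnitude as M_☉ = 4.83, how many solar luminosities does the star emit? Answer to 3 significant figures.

L/L_☉ ≈ 0.780

M − M_☉ = 5.1 − 4.83 = 0.270
L/L_☉ = 10^(−0.4 (M − M_☉)) = 10^-0.108 = 0.7798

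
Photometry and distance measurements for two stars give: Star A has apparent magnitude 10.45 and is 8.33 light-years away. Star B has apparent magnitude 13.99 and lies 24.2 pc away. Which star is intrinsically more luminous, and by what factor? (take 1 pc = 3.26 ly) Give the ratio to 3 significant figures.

Star A: d = 8.33 ly / 3.26 = 2.555 pc
Star A: M = m − 5 log₁₀ d + 5 = 10.45 − 5·0.4074 + 5 = 13.413
Star B: M = m − 5 log₁₀ d + 5 = 13.99 − 5·1.3838 + 5 = 12.071
ΔM = M_A − M_B = 13.413 − (12.071) = 1.342; smaller M is more luminous → Star B.
L ratio = 10^(0.4 |ΔM|) = 10^0.537 = 3.442

Star B is more luminous, by a factor of 3.44.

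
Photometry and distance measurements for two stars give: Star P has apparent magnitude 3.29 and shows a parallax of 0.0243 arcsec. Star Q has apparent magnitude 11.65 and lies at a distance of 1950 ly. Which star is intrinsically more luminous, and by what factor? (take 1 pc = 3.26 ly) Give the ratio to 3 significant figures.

Star P is more luminous, by a factor of 10.5.

Star P: d = 1/p = 1/0.0243″ = 41.15 pc
Star P: M = m − 5 log₁₀ d + 5 = 3.29 − 5·1.6144 + 5 = 0.218
Star Q: d = 1950 ly / 3.26 = 598.2 pc
Star Q: M = m − 5 log₁₀ d + 5 = 11.65 − 5·2.7768 + 5 = 2.766
ΔM = M_P − M_Q = 0.218 − (2.766) = -2.548; smaller M is more luminous → Star P.
L ratio = 10^(0.4 |ΔM|) = 10^1.019 = 10.45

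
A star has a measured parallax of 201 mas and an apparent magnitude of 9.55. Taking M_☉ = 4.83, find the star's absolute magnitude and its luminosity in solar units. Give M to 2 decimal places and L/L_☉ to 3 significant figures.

M ≈ 11.07; L/L_☉ ≈ 3.20×10^-3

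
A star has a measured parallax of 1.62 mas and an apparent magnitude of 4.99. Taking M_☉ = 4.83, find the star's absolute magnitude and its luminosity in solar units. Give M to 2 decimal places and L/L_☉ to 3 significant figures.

d = 1/p = 1000/1.62 mas = 617.3 pc
M = m − 5 log₁₀ d + 5 = 4.99 − 5·2.7905 + 5 = -3.962
M − M_☉ = -3.962 − 4.83 = -8.792
L/L_☉ = 10^(−0.4 × -8.792) = 3288

M ≈ -3.96; L/L_☉ ≈ 3290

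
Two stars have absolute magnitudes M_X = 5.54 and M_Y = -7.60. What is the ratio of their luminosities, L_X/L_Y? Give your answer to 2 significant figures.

L_X/L_Y ≈ 5.5×10^-6

ΔM = M_X − M_Y = 13.14
L_X/L_Y = 10^(−0.4 ΔM) = 10^-5.256 = 5.546×10^-6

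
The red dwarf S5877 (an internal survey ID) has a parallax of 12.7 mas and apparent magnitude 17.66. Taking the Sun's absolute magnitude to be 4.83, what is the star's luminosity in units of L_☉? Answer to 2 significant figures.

d = 1/p = 1000/12.7 mas = 78.74 pc
M = m − 5 log₁₀ d + 5 = 17.66 − 5·1.8962 + 5 = 13.179
M − M_☉ = 13.179 − 4.83 = 8.349
L/L_☉ = 10^(−0.4 × 8.349) = 4.575×10^-4

L/L_☉ ≈ 4.6×10^-4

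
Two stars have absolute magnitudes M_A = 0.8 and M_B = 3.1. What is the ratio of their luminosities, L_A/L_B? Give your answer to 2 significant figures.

ΔM = M_A − M_B = -2.3
L_A/L_B = 10^(−0.4 ΔM) = 10^0.920 = 8.318

L_A/L_B ≈ 8.3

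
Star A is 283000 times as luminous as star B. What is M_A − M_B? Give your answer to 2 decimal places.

M_A − M_B ≈ -13.63

Pogson: ΔM = −2.5 log₁₀(ratio) = −2.5 log₁₀(283000) = −2.5 × 5.4518 = -13.629
Star A is brighter, so it has the smaller magnitude: the difference is negative.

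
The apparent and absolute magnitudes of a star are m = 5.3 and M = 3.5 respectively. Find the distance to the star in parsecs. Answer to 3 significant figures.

d ≈ 22.9 pc

Distance modulus: m − M = 5.3 − (3.5) = 1.800
m − M = 5 log₁₀ d − 5
log₁₀ d = (m − M)/5 + 1 = 1.3600
d = 10^1.3600 = 22.91 pc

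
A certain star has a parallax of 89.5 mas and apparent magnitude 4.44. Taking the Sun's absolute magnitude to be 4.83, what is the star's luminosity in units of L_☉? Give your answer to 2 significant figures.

L/L_☉ ≈ 1.8

d = 1/p = 1000/89.5 mas = 11.17 pc
M = m − 5 log₁₀ d + 5 = 4.44 − 5·1.0482 + 5 = 4.199
M − M_☉ = 4.199 − 4.83 = -0.631
L/L_☉ = 10^(−0.4 × -0.631) = 1.788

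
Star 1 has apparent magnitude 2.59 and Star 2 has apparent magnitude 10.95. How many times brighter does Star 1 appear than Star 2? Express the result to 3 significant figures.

2210

Δm = 2.59 − (10.95) = -8.36
Flux ratio = 10^(−0.4 Δm) = 10^(−0.4 × -8.36) = 10^3.344 = 2208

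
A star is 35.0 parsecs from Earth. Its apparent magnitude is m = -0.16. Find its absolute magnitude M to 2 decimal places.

M ≈ -2.88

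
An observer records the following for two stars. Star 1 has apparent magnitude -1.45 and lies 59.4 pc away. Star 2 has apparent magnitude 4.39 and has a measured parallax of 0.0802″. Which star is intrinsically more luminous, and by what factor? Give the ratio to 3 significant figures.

Star 1: M = m − 5 log₁₀ d + 5 = -1.45 − 5·1.7738 + 5 = -5.319
Star 2: d = 1/p = 1/0.0802″ = 12.47 pc
Star 2: M = m − 5 log₁₀ d + 5 = 4.39 − 5·1.0958 + 5 = 3.911
ΔM = M_1 − M_2 = -5.319 − (3.911) = -9.230; smaller M is more luminous → Star 1.
L ratio = 10^(0.4 |ΔM|) = 10^3.692 = 4920

Star 1 is more luminous, by a factor of 4920.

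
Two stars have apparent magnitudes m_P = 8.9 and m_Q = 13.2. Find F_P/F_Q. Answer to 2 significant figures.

F_P/F_Q ≈ 52

Δm = 8.9 − (13.2) = -4.3
Flux ratio = 10^(−0.4 Δm) = 10^(−0.4 × -4.3) = 10^1.720 = 52.48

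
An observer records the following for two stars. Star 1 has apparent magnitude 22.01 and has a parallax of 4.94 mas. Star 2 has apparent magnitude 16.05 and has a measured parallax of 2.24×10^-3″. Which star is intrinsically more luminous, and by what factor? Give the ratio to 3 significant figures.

Star 1: p = 4.94 mas = 4.94×10^-3″ → d = 1/p = 202.4 pc
Star 1: M = m − 5 log₁₀ d + 5 = 22.01 − 5·2.3063 + 5 = 15.479
Star 2: d = 1/p = 1/2.24×10^-3″ = 446.4 pc
Star 2: M = m − 5 log₁₀ d + 5 = 16.05 − 5·2.6498 + 5 = 7.801
ΔM = M_1 − M_2 = 15.479 − (7.801) = 7.677; smaller M is more luminous → Star 2.
L ratio = 10^(0.4 |ΔM|) = 10^3.071 = 1177

Star 2 is more luminous, by a factor of 1180.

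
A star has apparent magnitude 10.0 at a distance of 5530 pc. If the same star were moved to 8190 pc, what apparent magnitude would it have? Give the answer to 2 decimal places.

m ≈ 10.85

Flux ∝ 1/d², so Δm = 5 log₁₀(d₂/d₁) = 5 log₁₀(8190/5530) = 0.853
m₂ = m₁ + Δm = 10.0 + (0.853) = 10.853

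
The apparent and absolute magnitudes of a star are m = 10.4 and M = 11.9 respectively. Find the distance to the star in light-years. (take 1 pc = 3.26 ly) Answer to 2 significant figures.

d ≈ 16 ly

Distance modulus: m − M = 10.4 − (11.9) = -1.500
m − M = 5 log₁₀ d − 5
log₁₀ d = (m − M)/5 + 1 = 0.7000
d = 10^0.7000 = 5.012 pc
= 16.34 ly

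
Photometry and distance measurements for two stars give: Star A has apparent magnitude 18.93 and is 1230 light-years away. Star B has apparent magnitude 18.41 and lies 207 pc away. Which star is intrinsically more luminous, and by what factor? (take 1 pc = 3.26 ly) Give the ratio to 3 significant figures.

Star A is more luminous, by a factor of 2.06.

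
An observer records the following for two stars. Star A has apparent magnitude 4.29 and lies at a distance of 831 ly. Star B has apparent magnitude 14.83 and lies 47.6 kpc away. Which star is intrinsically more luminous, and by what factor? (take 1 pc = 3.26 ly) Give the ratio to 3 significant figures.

Star B is more luminous, by a factor of 2.12.

Star A: d = 831 ly / 3.26 = 254.9 pc
Star A: M = m − 5 log₁₀ d + 5 = 4.29 − 5·2.4064 + 5 = -2.742
Star B: d = 47.6 kpc = 47600 pc
Star B: M = m − 5 log₁₀ d + 5 = 14.83 − 5·4.6776 + 5 = -3.558
ΔM = M_A − M_B = -2.742 − (-3.558) = 0.816; smaller M is more luminous → Star B.
L ratio = 10^(0.4 |ΔM|) = 10^0.326 = 2.121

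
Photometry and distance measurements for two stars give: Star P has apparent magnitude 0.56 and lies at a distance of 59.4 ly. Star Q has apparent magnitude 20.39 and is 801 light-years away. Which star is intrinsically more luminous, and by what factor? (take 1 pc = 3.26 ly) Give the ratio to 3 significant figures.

Star P is more luminous, by a factor of 470000.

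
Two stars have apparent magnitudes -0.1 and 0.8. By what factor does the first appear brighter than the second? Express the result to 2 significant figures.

Δm = -0.1 − (0.8) = -0.9
Flux ratio = 10^(−0.4 Δm) = 10^(−0.4 × -0.9) = 10^0.360 = 2.291

2.3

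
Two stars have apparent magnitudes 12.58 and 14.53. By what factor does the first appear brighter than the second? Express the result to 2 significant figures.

6.0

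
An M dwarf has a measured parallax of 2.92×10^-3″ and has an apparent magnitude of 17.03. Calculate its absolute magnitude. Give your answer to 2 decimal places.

M ≈ 9.36

d = 1/p = 1/2.92×10^-3″ = 342.5 pc
5 log₁₀(d/10 pc) = 5 log₁₀(342.5) − 5 = 7.673
M = m − 5 log₁₀(d/10) = 17.03 − 7.673 = 9.357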